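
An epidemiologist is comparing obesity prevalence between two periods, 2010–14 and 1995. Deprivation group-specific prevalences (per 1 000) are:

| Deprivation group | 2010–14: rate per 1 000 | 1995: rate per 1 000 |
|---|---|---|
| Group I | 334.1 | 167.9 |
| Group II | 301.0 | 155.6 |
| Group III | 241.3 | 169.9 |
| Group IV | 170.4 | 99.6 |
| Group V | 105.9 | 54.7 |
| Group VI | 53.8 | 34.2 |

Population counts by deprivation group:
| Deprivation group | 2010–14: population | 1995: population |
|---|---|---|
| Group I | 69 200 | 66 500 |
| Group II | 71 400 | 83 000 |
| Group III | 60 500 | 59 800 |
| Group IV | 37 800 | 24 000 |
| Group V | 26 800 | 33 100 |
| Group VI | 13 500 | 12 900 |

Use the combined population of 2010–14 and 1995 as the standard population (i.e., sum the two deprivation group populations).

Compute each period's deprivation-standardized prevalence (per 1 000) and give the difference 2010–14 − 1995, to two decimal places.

Combined standard total = 558 500; weights = 0.2430, 0.2765, 0.2154, 0.1107, 0.1073, 0.0473.
2010–14: 0.2430×334.1 + 0.2765×301.0 + 0.2154×241.3 + 0.1107×170.4 + 0.1073×105.9 + 0.0473×53.8 = 249.1220 per 1 000.
1995: 0.2430×167.9 + 0.2765×155.6 + 0.2154×169.9 + 0.1107×99.6 + 0.1073×54.7 + 0.0473×34.2 = 138.9120 per 1 000.
Difference = 249.1220 − 138.9120 = 110.2100.

110.21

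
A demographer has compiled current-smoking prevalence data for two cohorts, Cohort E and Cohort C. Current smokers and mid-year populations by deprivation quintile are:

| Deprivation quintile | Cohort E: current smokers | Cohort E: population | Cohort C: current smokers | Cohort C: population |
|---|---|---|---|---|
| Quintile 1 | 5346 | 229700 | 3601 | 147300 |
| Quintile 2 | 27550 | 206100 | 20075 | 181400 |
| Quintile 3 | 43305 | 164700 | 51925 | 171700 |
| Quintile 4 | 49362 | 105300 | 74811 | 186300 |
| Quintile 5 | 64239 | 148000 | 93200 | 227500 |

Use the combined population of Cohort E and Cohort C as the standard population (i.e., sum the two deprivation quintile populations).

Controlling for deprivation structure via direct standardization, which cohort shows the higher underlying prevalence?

Deprivation-specific rates per 1000 for Cohort E: 23.274, 133.673, 262.933, 468.775, 434.047.
For Cohort C: 24.447, 110.667, 302.417, 401.562, 409.670.
Combined standard total = 1768000; weights = 0.2132, 0.2192, 0.1903, 0.1649, 0.2124.
Cohort E: 0.2132×23.274 + 0.2192×133.673 + 0.1903×262.933 + 0.1649×468.775 + 0.2124×434.047 = 253.7910 per 1000.
Cohort C: 0.2132×24.447 + 0.2192×110.667 + 0.1903×302.417 + 0.1649×401.562 + 0.2124×409.670 = 240.2487 per 1000.
The crude rates (222.30 vs 266.48) would put Cohort C higher, but that reflects its deprivation composition; once standardized to a common deprivation structure, Cohort E has the higher underlying rate.

Cohort E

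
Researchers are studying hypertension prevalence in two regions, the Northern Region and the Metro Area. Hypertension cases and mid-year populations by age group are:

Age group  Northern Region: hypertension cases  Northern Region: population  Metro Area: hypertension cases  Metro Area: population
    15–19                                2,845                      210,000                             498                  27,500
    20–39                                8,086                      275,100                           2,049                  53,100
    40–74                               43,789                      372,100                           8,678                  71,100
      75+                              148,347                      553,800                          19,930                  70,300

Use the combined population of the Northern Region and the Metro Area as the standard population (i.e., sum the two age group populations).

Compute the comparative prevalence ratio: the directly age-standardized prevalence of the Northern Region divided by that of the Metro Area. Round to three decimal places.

0.936

Age-specific rates per 1,000 for the Northern Region: 13.548, 29.393, 117.681, 267.871.
For the Metro Area: 18.109, 38.588, 122.053, 283.499.
Combined standard total = 1,633,000; weights = 0.1454, 0.2010, 0.2714, 0.3822.
The Northern Region: 0.1454×13.548 + 0.2010×29.393 + 0.2714×117.681 + 0.3822×267.871 = 142.1915 per 1,000.
The Metro Area: 0.1454×18.109 + 0.2010×38.588 + 0.2714×122.053 + 0.3822×283.499 = 151.8624 per 1,000.
Ratio = 142.1915 ÷ 151.8624 = 0.93632.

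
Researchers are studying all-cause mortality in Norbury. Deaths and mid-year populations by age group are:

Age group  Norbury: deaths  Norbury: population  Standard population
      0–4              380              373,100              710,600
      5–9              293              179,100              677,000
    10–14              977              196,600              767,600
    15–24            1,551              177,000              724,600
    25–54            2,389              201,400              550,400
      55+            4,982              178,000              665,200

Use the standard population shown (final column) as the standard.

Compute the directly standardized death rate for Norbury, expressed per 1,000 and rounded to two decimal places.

Age-specific rates per 1,000 for Norbury: 1.018, 1.636, 4.969, 8.763, 11.862, 27.989.
Standard total = 4,095,400; weights = 0.1735, 0.1653, 0.1874, 0.1769, 0.1344, 0.1624.
Standardized rate: 0.1735×1.018 + 0.1653×1.636 + 0.1874×4.969 + 0.1769×8.763 + 0.1344×11.862 + 0.1624×27.989 = 9.0693 per 1,000.

9.07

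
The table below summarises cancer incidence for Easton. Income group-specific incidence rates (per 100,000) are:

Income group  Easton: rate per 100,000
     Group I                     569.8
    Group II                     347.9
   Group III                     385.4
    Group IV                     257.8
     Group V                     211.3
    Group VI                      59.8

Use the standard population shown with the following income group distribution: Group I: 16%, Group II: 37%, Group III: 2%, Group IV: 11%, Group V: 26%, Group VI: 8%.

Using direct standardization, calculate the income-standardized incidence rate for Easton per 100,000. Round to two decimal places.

315.68

Standard weights: 0.16, 0.37, 0.02, 0.11, 0.26, 0.08.
Standardized rate: 0.1600×569.8 + 0.3700×347.9 + 0.0200×385.4 + 0.1100×257.8 + 0.2600×211.3 + 0.0800×59.8 = 315.6790 per 100,000.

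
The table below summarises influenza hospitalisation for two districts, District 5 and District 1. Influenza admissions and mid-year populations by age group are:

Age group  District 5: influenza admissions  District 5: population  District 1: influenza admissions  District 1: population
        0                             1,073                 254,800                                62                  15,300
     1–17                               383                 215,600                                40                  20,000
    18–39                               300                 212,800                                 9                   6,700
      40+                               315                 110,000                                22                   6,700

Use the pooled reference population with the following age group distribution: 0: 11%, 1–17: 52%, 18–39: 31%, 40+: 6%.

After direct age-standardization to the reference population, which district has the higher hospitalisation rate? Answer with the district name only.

Age-specific rates per 100,000 for District 5: 421.11, 177.64, 140.98, 286.36.
For District 1: 405.23, 200.00, 134.33, 328.36.
Standard weights: 0.11, 0.52, 0.31, 0.06.
District 5: 0.1100×421.11 + 0.5200×177.64 + 0.3100×140.98 + 0.0600×286.36 = 199.5822 per 100,000.
District 1: 0.1100×405.23 + 0.5200×200.00 + 0.3100×134.33 + 0.0600×328.36 = 209.9184 per 100,000.

District 1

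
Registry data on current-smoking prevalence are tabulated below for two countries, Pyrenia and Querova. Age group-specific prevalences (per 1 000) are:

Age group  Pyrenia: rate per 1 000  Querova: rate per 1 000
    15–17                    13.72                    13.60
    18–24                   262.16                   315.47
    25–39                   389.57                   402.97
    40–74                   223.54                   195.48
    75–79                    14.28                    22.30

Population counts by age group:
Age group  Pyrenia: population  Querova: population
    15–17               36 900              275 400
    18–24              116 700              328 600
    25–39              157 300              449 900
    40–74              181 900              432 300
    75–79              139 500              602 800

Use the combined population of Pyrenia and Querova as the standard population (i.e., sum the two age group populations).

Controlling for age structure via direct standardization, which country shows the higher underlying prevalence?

Combined standard total = 2 721 300; weights = 0.1148, 0.1636, 0.2231, 0.2257, 0.2728.
Pyrenia: 0.1148×13.72 + 0.1636×262.16 + 0.2231×389.57 + 0.2257×223.54 + 0.2728×14.28 = 185.7457 per 1 000.
Querova: 0.1148×13.60 + 0.1636×315.47 + 0.2231×402.97 + 0.2257×195.48 + 0.2728×22.30 = 193.2997 per 1 000.
The crude rates (213.56 vs 185.09) would put Pyrenia higher, but that reflects its age composition; once standardized to a common age structure, Querova has the higher underlying rate.

Querova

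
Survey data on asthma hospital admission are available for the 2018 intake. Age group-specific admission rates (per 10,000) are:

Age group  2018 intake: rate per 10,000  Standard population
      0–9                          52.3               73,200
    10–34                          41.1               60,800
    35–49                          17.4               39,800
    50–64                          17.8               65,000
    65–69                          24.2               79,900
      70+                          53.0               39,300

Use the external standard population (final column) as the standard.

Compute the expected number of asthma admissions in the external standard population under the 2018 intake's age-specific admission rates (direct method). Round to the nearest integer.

Expected asthma admissions = Σ (standard pop × age-specific rate ÷ 10,000)
= 73,200×52.3/10,000 + 60,800×41.1/10,000 + 39,800×17.4/10,000 + 65,000×17.8/10,000 + 79,900×24.2/10,000 + 39,300×53.0/10,000
= 382.84 + 249.89 + 69.25 + 115.70 + 193.36 + 208.29 = 1219.32.

1219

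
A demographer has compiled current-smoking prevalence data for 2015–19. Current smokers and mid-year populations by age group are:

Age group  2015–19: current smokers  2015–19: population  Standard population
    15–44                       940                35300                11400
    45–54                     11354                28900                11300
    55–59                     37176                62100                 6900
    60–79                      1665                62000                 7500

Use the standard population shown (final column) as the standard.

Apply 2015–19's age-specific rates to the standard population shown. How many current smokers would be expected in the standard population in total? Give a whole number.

Age-specific rates per 1000 for 2015–19: 26.629, 392.872, 598.647, 26.855.
Expected current smokers = Σ (standard pop × age-specific rate ÷ 1000)
= 11400×26.629/1000 + 11300×392.872/1000 + 6900×598.647/1000 + 7500×26.855/1000
= 303.57 + 4439.45 + 4130.67 + 201.41 = 9075.10.

9075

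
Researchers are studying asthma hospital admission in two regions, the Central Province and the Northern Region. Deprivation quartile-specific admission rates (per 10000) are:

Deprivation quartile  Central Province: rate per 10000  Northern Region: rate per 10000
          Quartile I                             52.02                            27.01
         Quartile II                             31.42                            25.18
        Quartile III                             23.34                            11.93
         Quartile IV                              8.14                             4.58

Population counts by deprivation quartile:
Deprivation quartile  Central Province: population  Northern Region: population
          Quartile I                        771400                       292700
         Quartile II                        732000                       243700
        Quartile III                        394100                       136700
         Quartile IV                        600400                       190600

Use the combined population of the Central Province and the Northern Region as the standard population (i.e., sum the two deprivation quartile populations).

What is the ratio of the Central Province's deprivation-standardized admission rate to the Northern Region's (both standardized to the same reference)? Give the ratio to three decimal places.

1.657

Combined standard total = 3361600; weights = 0.3165, 0.2902, 0.1579, 0.2353.
The Central Province: 0.3165×52.02 + 0.2902×31.42 + 0.1579×23.34 + 0.2353×8.14 = 31.1871 per 10000.
The Northern Region: 0.3165×27.01 + 0.2902×25.18 + 0.1579×11.93 + 0.2353×4.58 = 18.8198 per 10000.
Ratio = 31.1871 ÷ 18.8198 = 1.65714.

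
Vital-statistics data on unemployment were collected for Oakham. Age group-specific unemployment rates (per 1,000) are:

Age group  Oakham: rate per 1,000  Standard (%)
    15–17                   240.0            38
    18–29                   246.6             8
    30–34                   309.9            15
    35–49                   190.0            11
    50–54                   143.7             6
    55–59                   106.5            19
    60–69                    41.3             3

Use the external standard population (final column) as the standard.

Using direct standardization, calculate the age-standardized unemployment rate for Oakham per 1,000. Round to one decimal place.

208.4

Standard weights: 0.38, 0.08, 0.15, 0.11, 0.06, 0.19, 0.03.
Standardized rate: 0.3800×240.0 + 0.0800×246.6 + 0.1500×309.9 + 0.1100×190.0 + 0.0600×143.7 + 0.1900×106.5 + 0.0300×41.3 = 208.4090 per 1,000.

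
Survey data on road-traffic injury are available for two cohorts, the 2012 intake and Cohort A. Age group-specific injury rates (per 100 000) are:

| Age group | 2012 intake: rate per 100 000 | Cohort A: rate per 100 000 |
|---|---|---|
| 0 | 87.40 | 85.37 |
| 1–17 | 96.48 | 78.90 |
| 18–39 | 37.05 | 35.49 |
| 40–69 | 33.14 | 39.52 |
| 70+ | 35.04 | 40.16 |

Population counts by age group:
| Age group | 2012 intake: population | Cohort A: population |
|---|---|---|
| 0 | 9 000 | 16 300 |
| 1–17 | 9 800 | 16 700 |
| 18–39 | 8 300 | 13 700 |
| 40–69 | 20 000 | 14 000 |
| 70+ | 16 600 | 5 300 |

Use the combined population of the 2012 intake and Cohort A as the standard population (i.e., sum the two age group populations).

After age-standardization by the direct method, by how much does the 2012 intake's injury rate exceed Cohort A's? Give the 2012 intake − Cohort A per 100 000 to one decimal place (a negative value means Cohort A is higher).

Combined standard total = 129 700; weights = 0.1951, 0.2043, 0.1696, 0.2621, 0.1689.
The 2012 intake: 0.1951×87.40 + 0.2043×96.48 + 0.1696×37.05 + 0.2621×33.14 + 0.1689×35.04 = 57.6498 per 100 000.
Cohort A: 0.1951×85.37 + 0.2043×78.90 + 0.1696×35.49 + 0.2621×39.52 + 0.1689×40.16 = 55.9343 per 100 000.
Difference = 57.6498 − 55.9343 = 1.7155.

1.7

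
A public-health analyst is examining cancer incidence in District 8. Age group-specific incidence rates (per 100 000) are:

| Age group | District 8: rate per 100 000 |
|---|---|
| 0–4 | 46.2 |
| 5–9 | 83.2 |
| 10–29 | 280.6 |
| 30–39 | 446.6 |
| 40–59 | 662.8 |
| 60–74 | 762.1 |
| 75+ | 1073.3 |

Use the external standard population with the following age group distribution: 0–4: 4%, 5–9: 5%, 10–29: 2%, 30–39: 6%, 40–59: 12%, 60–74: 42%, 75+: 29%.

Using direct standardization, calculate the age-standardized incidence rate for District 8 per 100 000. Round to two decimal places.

749.29

Standard weights: 0.04, 0.05, 0.02, 0.06, 0.12, 0.42, 0.29.
Standardized rate: 0.0400×46.2 + 0.0500×83.2 + 0.0200×280.6 + 0.0600×446.6 + 0.1200×662.8 + 0.4200×762.1 + 0.2900×1073.3 = 749.2910 per 100 000.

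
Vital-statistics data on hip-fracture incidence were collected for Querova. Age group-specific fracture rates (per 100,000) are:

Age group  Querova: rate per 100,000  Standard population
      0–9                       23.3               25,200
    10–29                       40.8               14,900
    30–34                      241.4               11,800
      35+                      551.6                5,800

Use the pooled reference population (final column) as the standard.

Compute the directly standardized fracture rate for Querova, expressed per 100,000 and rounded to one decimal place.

125.5

Standard total = 57,700; weights = 0.4367, 0.2582, 0.2045, 0.1005.
Standardized rate: 0.4367×23.3 + 0.2582×40.8 + 0.2045×241.4 + 0.1005×551.6 = 125.5265 per 100,000.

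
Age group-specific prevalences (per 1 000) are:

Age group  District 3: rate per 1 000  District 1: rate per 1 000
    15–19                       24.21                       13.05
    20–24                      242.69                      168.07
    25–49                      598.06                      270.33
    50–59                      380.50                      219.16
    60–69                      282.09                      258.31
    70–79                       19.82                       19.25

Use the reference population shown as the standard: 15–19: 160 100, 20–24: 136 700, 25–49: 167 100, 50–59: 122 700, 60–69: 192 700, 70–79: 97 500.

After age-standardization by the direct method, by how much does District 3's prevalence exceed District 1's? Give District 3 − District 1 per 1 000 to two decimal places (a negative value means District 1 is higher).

Standard total = 876 800; weights = 0.1826, 0.1559, 0.1906, 0.1399, 0.2198, 0.1112.
District 3: 0.1826×24.21 + 0.1559×242.69 + 0.1906×598.06 + 0.1399×380.50 + 0.2198×282.09 + 0.1112×19.82 = 273.6840 per 1 000.
District 1: 0.1826×13.05 + 0.1559×168.07 + 0.1906×270.33 + 0.1399×219.16 + 0.2198×258.31 + 0.1112×19.25 = 169.6861 per 1 000.
Difference = 273.6840 − 169.6861 = 103.9979.

104.00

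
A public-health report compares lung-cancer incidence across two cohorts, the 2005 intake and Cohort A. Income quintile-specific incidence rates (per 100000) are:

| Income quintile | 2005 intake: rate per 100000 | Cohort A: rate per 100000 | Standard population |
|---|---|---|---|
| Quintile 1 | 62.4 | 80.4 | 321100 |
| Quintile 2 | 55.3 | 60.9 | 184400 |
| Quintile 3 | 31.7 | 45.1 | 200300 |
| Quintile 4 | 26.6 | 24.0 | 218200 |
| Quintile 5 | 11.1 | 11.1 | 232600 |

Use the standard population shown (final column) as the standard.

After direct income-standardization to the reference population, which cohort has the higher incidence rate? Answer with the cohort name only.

Cohort A

Standard total = 1156600; weights = 0.2776, 0.1594, 0.1732, 0.1887, 0.2011.
The 2005 intake: 0.2776×62.4 + 0.1594×55.3 + 0.1732×31.7 + 0.1887×26.6 + 0.2011×11.1 = 38.8807 per 100000.
Cohort A: 0.2776×80.4 + 0.1594×60.9 + 0.1732×45.1 + 0.1887×24.0 + 0.2011×11.1 = 46.6009 per 100000.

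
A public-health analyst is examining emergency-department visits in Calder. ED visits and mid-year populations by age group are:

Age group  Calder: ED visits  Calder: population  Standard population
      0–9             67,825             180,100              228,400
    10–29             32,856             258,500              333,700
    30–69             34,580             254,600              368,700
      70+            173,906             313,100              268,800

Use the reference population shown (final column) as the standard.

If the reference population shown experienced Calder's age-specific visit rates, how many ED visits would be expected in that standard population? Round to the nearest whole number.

Age-specific rates per 1,000 for Calder: 376.596, 127.103, 135.821, 555.433.
Expected ED visits = Σ (standard pop × age-specific rate ÷ 1,000)
= 228,400×376.596/1,000 + 333,700×127.103/1,000 + 368,700×135.821/1,000 + 268,800×555.433/1,000
= 86014.60 + 42414.11 + 50077.16 + 149300.33 = 327806.20.

327806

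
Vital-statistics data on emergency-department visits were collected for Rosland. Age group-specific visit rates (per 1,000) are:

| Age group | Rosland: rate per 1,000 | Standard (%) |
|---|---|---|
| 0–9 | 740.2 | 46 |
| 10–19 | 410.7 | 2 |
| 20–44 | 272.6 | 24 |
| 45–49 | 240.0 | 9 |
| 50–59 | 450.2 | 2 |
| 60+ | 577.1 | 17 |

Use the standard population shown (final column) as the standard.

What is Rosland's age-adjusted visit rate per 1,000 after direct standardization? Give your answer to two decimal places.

Standard weights: 0.46, 0.02, 0.24, 0.09, 0.02, 0.17.
Standardized rate: 0.4600×740.2 + 0.0200×410.7 + 0.2400×272.6 + 0.0900×240.0 + 0.0200×450.2 + 0.1700×577.1 = 542.8410 per 1,000.

542.84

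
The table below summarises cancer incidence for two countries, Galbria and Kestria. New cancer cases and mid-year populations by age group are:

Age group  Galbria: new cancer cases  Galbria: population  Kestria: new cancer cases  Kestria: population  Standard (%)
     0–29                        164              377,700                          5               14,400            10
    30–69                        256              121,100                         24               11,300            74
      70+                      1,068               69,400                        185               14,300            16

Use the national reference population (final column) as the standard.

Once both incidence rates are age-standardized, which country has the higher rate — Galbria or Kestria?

Galbria

Age-specific rates per 100,000 for Galbria: 43.42, 211.40, 1538.90.
For Kestria: 34.72, 212.39, 1293.71.
Standard weights: 0.10, 0.74, 0.16.
Galbria: 0.1000×43.42 + 0.7400×211.40 + 0.1600×1538.90 = 406.9996 per 100,000.
Kestria: 0.1000×34.72 + 0.7400×212.39 + 0.1600×1293.71 = 367.6334 per 100,000.
The crude rates (261.88 vs 535.00) would put Kestria higher, but that reflects its age composition; once standardized to a common age structure, Galbria has the higher underlying rate.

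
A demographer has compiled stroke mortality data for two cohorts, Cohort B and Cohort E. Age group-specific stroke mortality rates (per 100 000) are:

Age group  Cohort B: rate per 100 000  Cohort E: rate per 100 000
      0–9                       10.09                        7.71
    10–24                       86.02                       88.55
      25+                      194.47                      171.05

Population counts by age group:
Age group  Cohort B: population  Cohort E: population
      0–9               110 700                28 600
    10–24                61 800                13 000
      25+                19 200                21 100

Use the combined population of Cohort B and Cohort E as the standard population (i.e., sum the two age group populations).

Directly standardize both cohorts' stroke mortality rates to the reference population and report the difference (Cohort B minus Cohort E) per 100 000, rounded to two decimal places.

Combined standard total = 254 400; weights = 0.5476, 0.2940, 0.1584.
Cohort B: 0.5476×10.09 + 0.2940×86.02 + 0.1584×194.47 = 61.6233 per 100 000.
Cohort E: 0.5476×7.71 + 0.2940×88.55 + 0.1584×171.05 = 57.3540 per 100 000.
Difference = 61.6233 − 57.3540 = 4.2693.

4.27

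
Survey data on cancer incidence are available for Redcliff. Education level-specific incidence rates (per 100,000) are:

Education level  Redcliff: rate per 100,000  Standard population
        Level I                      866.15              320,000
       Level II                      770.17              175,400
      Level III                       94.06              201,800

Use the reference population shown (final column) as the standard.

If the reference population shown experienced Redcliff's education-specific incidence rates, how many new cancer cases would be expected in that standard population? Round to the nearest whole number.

4312

Expected new cancer cases = Σ (standard pop × education-specific rate ÷ 100,000)
= 320,000×866.15/100,000 + 175,400×770.17/100,000 + 201,800×94.06/100,000
= 2771.68 + 1350.88 + 189.81 = 4312.37.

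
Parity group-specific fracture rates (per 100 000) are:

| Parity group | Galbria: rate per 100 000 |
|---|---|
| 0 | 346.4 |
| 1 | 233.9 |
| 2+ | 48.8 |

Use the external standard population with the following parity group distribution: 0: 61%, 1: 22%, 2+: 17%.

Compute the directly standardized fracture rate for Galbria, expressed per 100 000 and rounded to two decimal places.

Standard weights: 0.61, 0.22, 0.17.
Standardized rate: 0.6100×346.4 + 0.2200×233.9 + 0.1700×48.8 = 271.0580 per 100 000.

271.06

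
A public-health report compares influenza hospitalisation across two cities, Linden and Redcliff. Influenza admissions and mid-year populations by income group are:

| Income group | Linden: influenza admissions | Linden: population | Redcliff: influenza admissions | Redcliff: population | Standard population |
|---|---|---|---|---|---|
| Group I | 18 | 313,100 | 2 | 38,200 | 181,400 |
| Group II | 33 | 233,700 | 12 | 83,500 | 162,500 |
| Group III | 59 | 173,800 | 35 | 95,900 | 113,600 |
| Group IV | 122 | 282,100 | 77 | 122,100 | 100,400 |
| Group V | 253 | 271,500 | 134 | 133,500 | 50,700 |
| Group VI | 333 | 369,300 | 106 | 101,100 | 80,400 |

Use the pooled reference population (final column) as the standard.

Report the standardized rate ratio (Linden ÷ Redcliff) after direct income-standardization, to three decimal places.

0.862

Income-specific rates per 100,000 for Linden: 5.75, 14.12, 33.95, 43.25, 93.19, 90.17.
For Redcliff: 5.24, 14.37, 36.50, 63.06, 100.37, 104.85.
Standard total = 689,000; weights = 0.2633, 0.2358, 0.1649, 0.1457, 0.0736, 0.1167.
Linden: 0.2633×5.75 + 0.2358×14.12 + 0.1649×33.95 + 0.1457×43.25 + 0.0736×93.19 + 0.1167×90.17 = 34.1221 per 100,000.
Redcliff: 0.2633×5.24 + 0.2358×14.37 + 0.1649×36.50 + 0.1457×63.06 + 0.0736×100.37 + 0.1167×104.85 = 39.5954 per 100,000.
Ratio = 34.1221 ÷ 39.5954 = 0.86177.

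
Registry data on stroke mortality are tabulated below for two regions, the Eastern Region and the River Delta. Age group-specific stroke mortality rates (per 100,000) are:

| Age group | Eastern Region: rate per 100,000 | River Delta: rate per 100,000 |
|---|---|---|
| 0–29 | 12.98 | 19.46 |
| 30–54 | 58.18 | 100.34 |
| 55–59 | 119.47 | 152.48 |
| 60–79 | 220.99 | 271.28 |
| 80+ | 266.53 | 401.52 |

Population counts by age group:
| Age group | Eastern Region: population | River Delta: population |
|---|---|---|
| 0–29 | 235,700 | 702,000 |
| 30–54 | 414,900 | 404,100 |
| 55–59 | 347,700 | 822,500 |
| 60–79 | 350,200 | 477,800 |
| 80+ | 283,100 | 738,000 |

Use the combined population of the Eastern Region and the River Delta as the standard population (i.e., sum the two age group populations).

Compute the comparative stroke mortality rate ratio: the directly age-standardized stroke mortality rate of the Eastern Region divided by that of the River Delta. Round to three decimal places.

Combined standard total = 4,776,000; weights = 0.1963, 0.1715, 0.2450, 0.1734, 0.2138.
The Eastern Region: 0.1963×12.98 + 0.1715×58.18 + 0.2450×119.47 + 0.1734×220.99 + 0.2138×266.53 = 137.0934 per 100,000.
The River Delta: 0.1963×19.46 + 0.1715×100.34 + 0.2450×152.48 + 0.1734×271.28 + 0.2138×401.52 = 191.2626 per 100,000.
Ratio = 137.0934 ÷ 191.2626 = 0.71678.

0.717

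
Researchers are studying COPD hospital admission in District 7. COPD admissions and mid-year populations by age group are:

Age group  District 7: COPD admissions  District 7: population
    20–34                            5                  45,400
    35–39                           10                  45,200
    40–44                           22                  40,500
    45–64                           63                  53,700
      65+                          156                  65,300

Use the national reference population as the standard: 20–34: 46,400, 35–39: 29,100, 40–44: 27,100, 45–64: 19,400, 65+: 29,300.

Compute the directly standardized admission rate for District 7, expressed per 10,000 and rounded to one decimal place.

Age-specific rates per 10,000 for District 7: 1.10, 2.21, 5.43, 11.73, 23.89.
Standard total = 151,300; weights = 0.3067, 0.1923, 0.1791, 0.1282, 0.1937.
Standardized rate: 0.3067×1.10 + 0.1923×2.21 + 0.1791×5.43 + 0.1282×11.73 + 0.1937×23.89 = 7.8669 per 10,000.

7.9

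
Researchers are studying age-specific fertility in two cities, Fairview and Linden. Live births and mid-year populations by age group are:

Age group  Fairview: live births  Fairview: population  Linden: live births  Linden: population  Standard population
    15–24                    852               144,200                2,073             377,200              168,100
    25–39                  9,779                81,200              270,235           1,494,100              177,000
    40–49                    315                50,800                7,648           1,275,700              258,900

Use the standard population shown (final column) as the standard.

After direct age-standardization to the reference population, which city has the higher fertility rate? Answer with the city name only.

Linden

Age-specific rates per 1,000 for Fairview: 5.908, 120.431, 6.201.
For Linden: 5.496, 180.868, 5.995.
Standard total = 604,000; weights = 0.2783, 0.2930, 0.4286.
Fairview: 0.2783×5.908 + 0.2930×120.431 + 0.4286×6.201 = 39.5942 per 1,000.
Linden: 0.2783×5.496 + 0.2930×180.868 + 0.4286×5.995 = 57.1020 per 1,000.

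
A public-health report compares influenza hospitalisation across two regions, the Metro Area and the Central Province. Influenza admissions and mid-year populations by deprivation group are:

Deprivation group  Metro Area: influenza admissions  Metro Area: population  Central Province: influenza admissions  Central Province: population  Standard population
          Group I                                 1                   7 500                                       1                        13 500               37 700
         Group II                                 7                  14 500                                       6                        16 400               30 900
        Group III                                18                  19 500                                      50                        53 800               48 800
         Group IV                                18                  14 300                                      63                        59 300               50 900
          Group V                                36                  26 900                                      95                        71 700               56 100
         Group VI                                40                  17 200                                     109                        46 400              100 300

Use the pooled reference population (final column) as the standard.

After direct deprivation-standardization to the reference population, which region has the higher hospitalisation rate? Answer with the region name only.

Deprivation-specific rates per 100 000 for the Metro Area: 13.33, 48.28, 92.31, 125.87, 133.83, 232.56.
For the Central Province: 7.41, 36.59, 92.94, 106.24, 132.50, 234.91.
Standard total = 324 700; weights = 0.1161, 0.0952, 0.1503, 0.1568, 0.1728, 0.3089.
The Metro Area: 0.1161×13.33 + 0.0952×48.28 + 0.1503×92.31 + 0.1568×125.87 + 0.1728×133.83 + 0.3089×232.56 = 134.7071 per 100 000.
The Central Province: 0.1161×7.41 + 0.0952×36.59 + 0.1503×92.94 + 0.1568×106.24 + 0.1728×132.50 + 0.3089×234.91 = 130.4206 per 100 000.
The crude rates (120.12 vs 124.09) would put the Central Province higher, but that reflects its deprivation composition; once standardized to a common deprivation structure, the Metro Area has the higher underlying rate.

Metro Area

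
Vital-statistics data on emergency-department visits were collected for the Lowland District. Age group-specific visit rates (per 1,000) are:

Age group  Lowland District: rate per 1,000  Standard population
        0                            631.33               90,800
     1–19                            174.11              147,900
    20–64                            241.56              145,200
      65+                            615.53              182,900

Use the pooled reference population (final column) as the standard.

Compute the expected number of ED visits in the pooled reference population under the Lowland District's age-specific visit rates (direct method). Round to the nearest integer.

230731

Expected ED visits = Σ (standard pop × age-specific rate ÷ 1,000)
= 90,800×631.33/1,000 + 147,900×174.11/1,000 + 145,200×241.56/1,000 + 182,900×615.53/1,000
= 57324.76 + 25750.87 + 35074.51 + 112580.44 = 230730.58.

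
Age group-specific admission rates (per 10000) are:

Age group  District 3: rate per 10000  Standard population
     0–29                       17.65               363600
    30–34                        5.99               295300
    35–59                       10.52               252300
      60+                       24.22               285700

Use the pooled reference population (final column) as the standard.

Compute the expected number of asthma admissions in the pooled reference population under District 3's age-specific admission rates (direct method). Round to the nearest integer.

1776

Expected asthma admissions = Σ (standard pop × age-specific rate ÷ 10000)
= 363600×17.65/10000 + 295300×5.99/10000 + 252300×10.52/10000 + 285700×24.22/10000
= 641.75 + 176.88 + 265.42 + 691.97 = 1776.02.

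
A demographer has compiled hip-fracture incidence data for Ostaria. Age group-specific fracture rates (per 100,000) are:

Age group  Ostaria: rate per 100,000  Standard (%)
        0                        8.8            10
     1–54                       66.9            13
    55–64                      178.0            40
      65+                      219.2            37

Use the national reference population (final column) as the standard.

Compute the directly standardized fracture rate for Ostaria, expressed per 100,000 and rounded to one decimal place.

Standard weights: 0.10, 0.13, 0.40, 0.37.
Standardized rate: 0.1000×8.8 + 0.1300×66.9 + 0.4000×178.0 + 0.3700×219.2 = 161.8810 per 100,000.

161.9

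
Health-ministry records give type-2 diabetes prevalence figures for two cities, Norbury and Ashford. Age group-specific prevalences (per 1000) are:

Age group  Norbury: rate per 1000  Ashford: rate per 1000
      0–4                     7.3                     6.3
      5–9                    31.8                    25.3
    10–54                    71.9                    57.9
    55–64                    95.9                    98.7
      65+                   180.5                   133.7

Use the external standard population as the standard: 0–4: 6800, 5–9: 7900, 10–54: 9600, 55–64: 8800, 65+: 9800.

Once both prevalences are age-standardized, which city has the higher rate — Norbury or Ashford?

Standard total = 42900; weights = 0.1585, 0.1841, 0.2238, 0.2051, 0.2284.
Norbury: 0.1585×7.3 + 0.1841×31.8 + 0.2238×71.9 + 0.2051×95.9 + 0.2284×180.5 = 84.0075 per 1000.
Ashford: 0.1585×6.3 + 0.1841×25.3 + 0.2238×57.9 + 0.2051×98.7 + 0.2284×133.7 = 69.4026 per 1000.

Norbury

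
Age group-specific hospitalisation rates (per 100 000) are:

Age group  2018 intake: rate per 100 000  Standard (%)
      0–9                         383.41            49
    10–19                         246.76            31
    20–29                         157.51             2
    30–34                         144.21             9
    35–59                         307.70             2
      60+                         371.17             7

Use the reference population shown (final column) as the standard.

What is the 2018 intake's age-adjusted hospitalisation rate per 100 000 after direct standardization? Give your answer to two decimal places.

312.63

Standard weights: 0.49, 0.31, 0.02, 0.09, 0.02, 0.07.
Standardized rate: 0.4900×383.41 + 0.3100×246.76 + 0.0200×157.51 + 0.0900×144.21 + 0.0200×307.70 + 0.0700×371.17 = 312.6315 per 100 000.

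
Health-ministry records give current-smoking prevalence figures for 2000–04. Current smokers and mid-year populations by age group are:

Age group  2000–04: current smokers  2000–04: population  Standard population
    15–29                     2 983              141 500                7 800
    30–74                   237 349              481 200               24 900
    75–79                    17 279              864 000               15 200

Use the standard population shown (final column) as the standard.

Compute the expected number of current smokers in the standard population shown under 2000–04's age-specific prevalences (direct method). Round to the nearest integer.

12750

Age-specific rates per 1 000 for 2000–04: 21.081, 493.244, 19.999.
Expected current smokers = Σ (standard pop × age-specific rate ÷ 1 000)
= 7 800×21.081/1 000 + 24 900×493.244/1 000 + 15 200×19.999/1 000
= 164.43 + 12281.77 + 303.98 = 12750.19.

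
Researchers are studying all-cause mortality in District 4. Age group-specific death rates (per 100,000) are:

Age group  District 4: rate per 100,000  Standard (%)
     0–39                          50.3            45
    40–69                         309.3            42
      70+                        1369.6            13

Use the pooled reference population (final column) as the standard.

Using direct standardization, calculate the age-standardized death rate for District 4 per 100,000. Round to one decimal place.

330.6

Standard weights: 0.45, 0.42, 0.13.
Standardized rate: 0.4500×50.3 + 0.4200×309.3 + 0.1300×1369.6 = 330.5890 per 100,000.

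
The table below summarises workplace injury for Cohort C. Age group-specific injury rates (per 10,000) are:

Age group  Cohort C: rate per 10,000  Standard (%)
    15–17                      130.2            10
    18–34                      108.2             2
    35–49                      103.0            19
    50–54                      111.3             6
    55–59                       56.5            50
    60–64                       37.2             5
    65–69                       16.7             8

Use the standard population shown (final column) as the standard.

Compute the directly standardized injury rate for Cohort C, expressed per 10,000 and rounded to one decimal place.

72.9

Standard weights: 0.10, 0.02, 0.19, 0.06, 0.50, 0.05, 0.08.
Standardized rate: 0.1000×130.2 + 0.0200×108.2 + 0.1900×103.0 + 0.0600×111.3 + 0.5000×56.5 + 0.0500×37.2 + 0.0800×16.7 = 72.8780 per 10,000.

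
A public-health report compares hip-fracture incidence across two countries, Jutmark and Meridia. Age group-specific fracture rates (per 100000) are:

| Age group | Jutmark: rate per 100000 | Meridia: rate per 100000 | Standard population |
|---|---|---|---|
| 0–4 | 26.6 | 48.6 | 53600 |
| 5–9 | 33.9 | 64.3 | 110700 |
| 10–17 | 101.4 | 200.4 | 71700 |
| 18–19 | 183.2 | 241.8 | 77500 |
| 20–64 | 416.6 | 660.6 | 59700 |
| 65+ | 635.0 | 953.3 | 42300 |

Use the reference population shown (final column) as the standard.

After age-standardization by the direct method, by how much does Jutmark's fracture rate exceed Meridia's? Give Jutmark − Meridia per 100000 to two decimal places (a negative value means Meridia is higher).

Standard total = 415500; weights = 0.1290, 0.2664, 0.1726, 0.1865, 0.1437, 0.1018.
Jutmark: 0.1290×26.6 + 0.2664×33.9 + 0.1726×101.4 + 0.1865×183.2 + 0.1437×416.6 + 0.1018×635.0 = 188.6363 per 100000.
Meridia: 0.1290×48.6 + 0.2664×64.3 + 0.1726×200.4 + 0.1865×241.8 + 0.1437×660.6 + 0.1018×953.3 = 295.0507 per 100000.
Difference = 188.6363 − 295.0507 = -106.4144.

-106.41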